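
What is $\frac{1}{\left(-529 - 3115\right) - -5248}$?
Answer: $\frac{1}{1604} \approx 0.00062344$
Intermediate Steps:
$\frac{1}{\left(-529 - 3115\right) - -5248} = \frac{1}{\left(-529 - 3115\right) + 5248} = \frac{1}{-3644 + 5248} = \frac{1}{1604}$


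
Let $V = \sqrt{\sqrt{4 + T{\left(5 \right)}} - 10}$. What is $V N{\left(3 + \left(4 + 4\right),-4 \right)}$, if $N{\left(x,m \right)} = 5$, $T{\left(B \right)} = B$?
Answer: $5 i \sqrt{7} \approx 13.229 i$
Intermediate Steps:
$V = i \sqrt{7}$ ($V = \sqrt{\sqrt{4 + 5} - 10} = \sqrt{\sqrt{9} - 10} = \sqrt{3 - 10} = \sqrt{-7} = i \sqrt{7} \approx 2.6458 i$)
$V N{\left(3 + \left(4 + 4\right),-4 \right)} = i \sqrt{7} \cdot 5 = 5 i \sqrt{7}$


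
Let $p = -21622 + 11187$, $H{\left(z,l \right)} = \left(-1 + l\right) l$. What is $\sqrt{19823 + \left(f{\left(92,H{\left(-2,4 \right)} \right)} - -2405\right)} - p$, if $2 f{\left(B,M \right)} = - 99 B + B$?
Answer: $10435 + 2 \sqrt{4430} \approx 10568.0$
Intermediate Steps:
$H{\left(z,l \right)} = l \left(-1 + l\right)$
$f{\left(B,M \right)} = - 49 B$ ($f{\left(B,M \right)} = \frac{- 99 B + B}{2} = \frac{\left(-98\right) B}{2} = - 49 B$)
$p = -10435$
$\sqrt{19823 + \left(f{\left(92,H{\left(-2,4 \right)} \right)} - -2405\right)} - p = \sqrt{19823 - 2103} - -10435 = \sqrt{19823 + \left(-4508 + 2405\right)} + 10435 = \sqrt{19823 - 2103} + 10435 = \sqrt{17720} + 10435 = 2 \sqrt{4430} + 10435 = 10435 + 2 \sqrt{4430}$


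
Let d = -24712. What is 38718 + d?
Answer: 14006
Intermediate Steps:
38718 + d = 38718 - 24712 = 14006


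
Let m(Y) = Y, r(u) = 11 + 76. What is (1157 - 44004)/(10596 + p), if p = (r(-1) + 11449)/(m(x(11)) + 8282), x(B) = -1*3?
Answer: -354730313/87735820 ≈ -4.0432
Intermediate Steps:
x(B) = -3
r(u) = 87
p = 11536/8279 (p = (87 + 11449)/(-3 + 8282) = 11536/8279 ≈ 1.3934)
(1157 - 44004)/(10596 + p) = (1157 - 44004)/(10596 + 11536/8279) = -42847/87735820/8279 = -42847*8279/87735820 = -354730313/87735820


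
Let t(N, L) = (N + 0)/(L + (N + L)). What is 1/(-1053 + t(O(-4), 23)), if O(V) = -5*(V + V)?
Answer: -43/45259 ≈ -0.00095009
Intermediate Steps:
O(V) = -10*V
t(N, L) = N/(N + 2*L) (t(N, L) = N/(L + (L + N)) = N/(N + 2*L))
1/(-1053 + t(O(-4), 23)) = 1/(-1053 + (-10*(-4))/(-10*(-4) + 2*23)) = 1/(-1053 + 40/(40 + 46)) = 1/(-1053 + 40/86) = 1/(-1053 + 40*(1/86)) = 1/(-1053 + 20/43) = 1/(-45259/43) = -43/45259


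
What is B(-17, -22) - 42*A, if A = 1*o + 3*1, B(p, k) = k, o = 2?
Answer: -232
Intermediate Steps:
A = 5 (A = 1*2 + 3*1 = 2 + 3 = 5)
B(-17, -22) - 42*A = -22 - 42*5 = -22 - 210 = -232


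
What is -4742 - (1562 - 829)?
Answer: -5475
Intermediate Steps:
-4742 - (1562 - 829) = -4742 - 1*733 = -4742 - 733 = -5475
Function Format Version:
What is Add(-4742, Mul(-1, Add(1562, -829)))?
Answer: -5475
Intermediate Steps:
Add(-4742, Mul(-1, Add(1562, -829))) = Add(-4742, Mul(-1, 733)) = Add(-4742, -733) = -5475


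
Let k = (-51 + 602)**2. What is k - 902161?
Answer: -598560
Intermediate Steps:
k = 303601 (k = 551**2 = 303601)
k - 902161 = 303601 - 902161 = -598560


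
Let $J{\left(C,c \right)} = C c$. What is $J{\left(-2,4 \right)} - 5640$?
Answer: $-5648$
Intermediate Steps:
$J{\left(-2,4 \right)} - 5640 = \left(-2\right) 4 - 5640 = -8 - 5640 = -5648$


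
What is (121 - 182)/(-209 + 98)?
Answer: 61/111 ≈ 0.54955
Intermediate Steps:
(121 - 182)/(-209 + 98) = -61/(-111) = -61*(-1/111) = 61/111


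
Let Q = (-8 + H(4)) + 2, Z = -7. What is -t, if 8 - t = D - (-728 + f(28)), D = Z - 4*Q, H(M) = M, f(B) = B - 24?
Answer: 717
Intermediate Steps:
f(B) = -24 + B
Q = -2 (Q = (-8 + 4) + 2 = -4 + 2 = -2)
D = 1 (D = -7 - 4*(-2) = -7 + 8 = 1)
t = -717 (t = 8 - (1 - (-728 + (-24 + 28))) = 8 - (1 - (-728 + 4)) = 8 - (1 - 1*(-724)) = 8 - (1 + 724) = 8 - 1*725 = 8 - 725 = -717)
-t = -1*(-717) = 717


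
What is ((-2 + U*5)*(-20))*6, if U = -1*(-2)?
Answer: -960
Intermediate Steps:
U = 2
((-2 + U*5)*(-20))*6 = ((-2 + 2*5)*(-20))*6 = ((-2 + 10)*(-20))*6 = (8*(-20))*6 = -160*6 = -960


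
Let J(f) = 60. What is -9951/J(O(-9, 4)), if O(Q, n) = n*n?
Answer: -3317/20 ≈ -165.85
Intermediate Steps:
O(Q, n) = n**2
-9951/J(O(-9, 4)) = -9951/60 = -9951*1/60 = -3317/20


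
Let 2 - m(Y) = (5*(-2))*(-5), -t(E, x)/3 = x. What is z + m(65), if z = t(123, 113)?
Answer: -387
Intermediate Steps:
t(E, x) = -3*x
m(Y) = -48 (m(Y) = 2 - 5*(-2)*(-5) = 2 - (-10)*(-5) = 2 - 1*50 = 2 - 50 = -48)
z = -339 (z = -3*113 = -339)
z + m(65) = -339 - 48 = -387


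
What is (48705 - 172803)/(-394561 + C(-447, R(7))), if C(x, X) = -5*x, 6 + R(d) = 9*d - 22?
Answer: 62049/196163 ≈ 0.31631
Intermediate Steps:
R(d) = -28 + 9*d (R(d) = -6 + (9*d - 22) = -6 + (-22 + 9*d) = -28 + 9*d)
(48705 - 172803)/(-394561 + C(-447, R(7))) = (48705 - 172803)/(-394561 - 5*(-447)) = -124098/(-394561 + 2235) = -124098/(-392326) = -124098*(-1/392326) = 62049/196163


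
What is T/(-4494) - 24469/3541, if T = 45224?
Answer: -135050935/7956627 ≈ -16.973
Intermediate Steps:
T/(-4494) - 24469/3541 = 45224/(-4494) - 24469/3541 = 45224*(-1/4494) - 24469*1/3541 = -22612/2247 - 24469/3541 = -135050935/7956627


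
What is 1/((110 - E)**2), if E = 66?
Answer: 1/1936 ≈ 0.00051653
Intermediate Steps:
1/((110 - E)**2) = 1/((110 - 1*66)**2) = 1/((110 - 66)**2) = 1/(44**2) = 1/1936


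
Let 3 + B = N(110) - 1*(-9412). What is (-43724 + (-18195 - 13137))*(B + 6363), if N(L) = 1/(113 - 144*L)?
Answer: -18617358814608/15727 ≈ -1.1838e+9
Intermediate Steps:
B = 147975342/15727 (B = -3 + (-1/(-113 + 144*110) - 1*(-9412)) = -3 + (-1/(-113 + 15840) + 9412) = -3 + (-1/15727 + 9412) = -3 + 148022523/15727 = 147975342/15727 ≈ 9409.0)
(-43724 + (-18195 - 13137))*(B + 6363) = (-43724 + (-18195 - 13137))*(147975342/15727 + 6363) = (-43724 - 31332)*(248046243/15727) = -75056*248046243/15727 = -18617358814608/15727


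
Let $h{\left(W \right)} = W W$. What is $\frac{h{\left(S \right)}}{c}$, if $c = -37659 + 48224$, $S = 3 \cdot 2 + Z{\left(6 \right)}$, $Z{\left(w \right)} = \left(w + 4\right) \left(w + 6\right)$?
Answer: $\frac{15876}{10565} \approx 1.5027$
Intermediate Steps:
$Z{\left(w \right)} = \left(4 + w\right) \left(6 + w\right)$
$S = 126$ ($S = 3 \cdot 2 + \left(24 + 6^{2} + 10 \cdot 6\right) = 6 + \left(24 + 36 + 60\right) = 6 + 120 = 126$)
$h{\left(W \right)} = W^{2}$
$c = 10565$
$\frac{h{\left(S \right)}}{c} = \frac{126^{2}}{10565} = 15876 \cdot \frac{1}{10565} = \frac{15876}{10565}$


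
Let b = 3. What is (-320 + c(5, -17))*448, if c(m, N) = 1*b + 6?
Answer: -139328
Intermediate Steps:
c(m, N) = 9 (c(m, N) = 1*3 + 6 = 3 + 6 = 9)
(-320 + c(5, -17))*448 = (-320 + 9)*448 = -311*448 = -139328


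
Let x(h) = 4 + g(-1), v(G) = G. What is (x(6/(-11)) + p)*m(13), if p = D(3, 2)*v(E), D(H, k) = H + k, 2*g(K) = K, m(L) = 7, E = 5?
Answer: 399/2 ≈ 199.50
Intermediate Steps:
g(K) = K/2
x(h) = 7/2 (x(h) = 4 + (1/2)*(-1) = 4 - 1/2 = 7/2)
p = 25 (p = (3 + 2)*5 = 5*5 = 25)
(x(6/(-11)) + p)*m(13) = (7/2 + 25)*7 = (57/2)*7 = 399/2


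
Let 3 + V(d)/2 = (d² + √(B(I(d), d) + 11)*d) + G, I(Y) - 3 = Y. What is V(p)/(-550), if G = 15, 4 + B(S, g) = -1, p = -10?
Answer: -112/275 + 2*√6/55 ≈ -0.31820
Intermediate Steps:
I(Y) = 3 + Y
B(S, g) = -5 (B(S, g) = -4 - 1 = -5)
V(d) = 24 + 2*d² + 2*d*√6 (V(d) = -6 + 2*((d² + √(-5 + 11)*d) + 15) = -6 + 2*((d² + √6*d) + 15) = -6 + 2*((d² + d*√6) + 15) = -6 + 2*(15 + d² + d*√6) = -6 + (30 + 2*d² + 2*d*√6) = 24 + 2*d² + 2*d*√6)
V(p)/(-550) = (24 + 2*(-10)² + 2*(-10)*√6)/(-550) = (24 + 2*100 - 20*√6)*(-1/550) = (24 + 200 - 20*√6)*(-1/550) = (224 - 20*√6)*(-1/550) = -112/275 + 2*√6/55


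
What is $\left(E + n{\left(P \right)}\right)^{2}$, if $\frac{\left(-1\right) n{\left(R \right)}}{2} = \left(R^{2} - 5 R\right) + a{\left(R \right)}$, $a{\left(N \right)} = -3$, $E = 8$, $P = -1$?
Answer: $4$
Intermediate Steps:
$n{\left(R \right)} = 6 - 2 R^{2} + 10 R$ ($n{\left(R \right)} = - 2 \left(\left(R^{2} - 5 R\right) - 3\right) = - 2 \left(-3 + R^{2} - 5 R\right) = 6 - 2 R^{2} + 10 R$)
$\left(E + n{\left(P \right)}\right)^{2} = \left(8 + \left(6 - 2 \left(-1\right)^{2} + 10 \left(-1\right)\right)\right)^{2} = \left(8 - 6\right)^{2} = 2^{2} = 4$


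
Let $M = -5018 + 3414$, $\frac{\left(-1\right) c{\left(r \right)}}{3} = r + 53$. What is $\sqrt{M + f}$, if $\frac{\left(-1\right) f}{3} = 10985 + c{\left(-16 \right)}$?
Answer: $i \sqrt{34226} \approx 185.0 i$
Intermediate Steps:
$c{\left(r \right)} = -159 - 3 r$ ($c{\left(r \right)} = - 3 \left(r + 53\right) = - 3 \left(53 + r\right) = -159 - 3 r$)
$M = -1604$
$f = -32622$ ($f = - 3 \left(10985 - 111\right) = \left(-3\right) 10874 = -32622$)
$\sqrt{M + f} = \sqrt{-1604 - 32622} = \sqrt{-34226} = i \sqrt{34226}$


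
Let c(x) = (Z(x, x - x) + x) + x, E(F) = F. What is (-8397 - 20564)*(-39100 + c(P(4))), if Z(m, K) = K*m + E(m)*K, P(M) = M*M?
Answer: 1131448348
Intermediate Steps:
P(M) = M²
Z(m, K) = 2*K*m (Z(m, K) = K*m + m*K = K*m + K*m = 2*K*m)
c(x) = 2*x (c(x) = (2*(x - x)*x + x) + x = (2*0*x + x) + x = (0 + x) + x = x + x = 2*x)
(-8397 - 20564)*(-39100 + c(P(4))) = (-8397 - 20564)*(-39100 + 2*4²) = -28961*(-39100 + 2*16) = -28961*(-39100 + 32) = -28961*(-39068) = 1131448348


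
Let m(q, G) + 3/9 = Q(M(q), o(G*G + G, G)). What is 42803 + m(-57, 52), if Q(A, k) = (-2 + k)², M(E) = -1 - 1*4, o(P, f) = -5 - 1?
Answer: 128600/3 ≈ 42867.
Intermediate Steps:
o(P, f) = -6
M(E) = -5 (M(E) = -1 - 4 = -5)
m(q, G) = 191/3 (m(q, G) = -⅓ + (-2 - 6)² = -⅓ + (-8)² = -⅓ + 64 = 191/3)
42803 + m(-57, 52) = 42803 + 191/3 = 128600/3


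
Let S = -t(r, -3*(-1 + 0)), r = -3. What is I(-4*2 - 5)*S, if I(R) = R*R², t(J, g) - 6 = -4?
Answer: 4394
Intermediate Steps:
t(J, g) = 2 (t(J, g) = 6 - 4 = 2)
I(R) = R³
S = -2 (S = -1*2 = -2)
I(-4*2 - 5)*S = (-4*2 - 5)³*(-2) = (-8 - 5)³*(-2) = (-13)³*(-2) = -2197*(-2) = 4394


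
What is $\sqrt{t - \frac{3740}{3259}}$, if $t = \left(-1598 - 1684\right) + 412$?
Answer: $\frac{i \sqrt{30494691130}}{3259} \approx 53.583 i$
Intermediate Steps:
$t = -2870$ ($t = -3282 + 412 = -2870$)
$\sqrt{t - \frac{3740}{3259}} = \sqrt{-2870 - \frac{3740}{3259}} = \sqrt{- \frac{9357070}{3259}} = \frac{i \sqrt{30494691130}}{3259}$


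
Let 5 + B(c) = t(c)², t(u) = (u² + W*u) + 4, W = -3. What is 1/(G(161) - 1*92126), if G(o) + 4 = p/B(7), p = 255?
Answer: -1019/93880215 ≈ -1.0854e-5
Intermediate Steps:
t(u) = 4 + u² - 3*u (t(u) = (u² - 3*u) + 4 = 4 + u² - 3*u)
B(c) = -5 + (4 + c² - 3*c)²
G(o) = -3821/1019 (G(o) = -4 + 255/(-5 + (4 + 7² - 3*7)²) = -4 + 255/(-5 + (4 + 49 - 21)²) = -4 + 255/(-5 + 32²) = -4 + 255/(-5 + 1024) = -4 + 255/1019 = -3821/1019)
1/(G(161) - 1*92126) = 1/(-3821/1019 - 1*92126) = 1/(-3821/1019 - 92126) = 1/(-93880215/1019) = -1019/93880215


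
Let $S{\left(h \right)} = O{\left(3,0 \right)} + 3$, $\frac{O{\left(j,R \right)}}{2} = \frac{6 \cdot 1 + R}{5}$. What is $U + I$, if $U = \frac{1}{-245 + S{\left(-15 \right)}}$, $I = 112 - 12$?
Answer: $\frac{119795}{1198} \approx 99.996$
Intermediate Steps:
$O{\left(j,R \right)} = \frac{12}{5} + \frac{2 R}{5}$ ($O{\left(j,R \right)} = 2 \frac{6 \cdot 1 + R}{5} = 2 \left(6 + R\right) \frac{1}{5} = 2 \left(\frac{6}{5} + \frac{R}{5}\right) = \frac{12}{5} + \frac{2 R}{5}$)
$I = 100$
$S{\left(h \right)} = \frac{27}{5}$ ($S{\left(h \right)} = \left(\frac{12}{5} + \frac{2}{5} \cdot 0\right) + 3 = \left(\frac{12}{5} + 0\right) + 3 = \frac{12}{5} + 3 = \frac{27}{5}$)
$U = - \frac{5}{1198}$ ($U = \frac{1}{-245 + \frac{27}{5}} = \frac{1}{- \frac{1198}{5}} = - \frac{5}{1198} \approx -0.0041736$)
$U + I = - \frac{5}{1198} + 100 = \frac{119795}{1198}$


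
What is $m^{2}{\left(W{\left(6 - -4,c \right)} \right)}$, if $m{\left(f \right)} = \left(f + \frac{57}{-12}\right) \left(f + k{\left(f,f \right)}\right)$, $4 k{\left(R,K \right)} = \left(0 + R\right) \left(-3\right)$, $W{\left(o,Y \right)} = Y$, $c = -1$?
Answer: $\frac{529}{256} \approx 2.0664$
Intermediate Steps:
$k{\left(R,K \right)} = - \frac{3 R}{4}$ ($k{\left(R,K \right)} = \frac{\left(0 + R\right) \left(-3\right)}{4} = \frac{R \left(-3\right)}{4} = \frac{\left(-3\right) R}{4} = - \frac{3 R}{4}$)
$m{\left(f \right)} = \frac{f \left(- \frac{19}{4} + f\right)}{4}$ ($m{\left(f \right)} = \left(f + \frac{57}{-12}\right) \left(f - \frac{3 f}{4}\right) = \left(f + 57 \left(- \frac{1}{12}\right)\right) \frac{f}{4} = \left(f - \frac{19}{4}\right) \frac{f}{4} = \left(- \frac{19}{4} + f\right) \frac{f}{4} = \frac{f \left(- \frac{19}{4} + f\right)}{4}$)
$m^{2}{\left(W{\left(6 - -4,c \right)} \right)} = \left(\frac{1}{16} \left(-1\right) \left(-19 + 4 \left(-1\right)\right)\right)^{2} = \left(\frac{1}{16} \left(-1\right) \left(-19 - 4\right)\right)^{2} = \left(\frac{1}{16} \left(-1\right) \left(-23\right)\right)^{2} = \left(\frac{23}{16}\right)^{2} = \frac{529}{256}$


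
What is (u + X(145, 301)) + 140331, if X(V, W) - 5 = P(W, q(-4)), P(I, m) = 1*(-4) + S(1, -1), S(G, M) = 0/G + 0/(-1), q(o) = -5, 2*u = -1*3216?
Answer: 138724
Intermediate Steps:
u = -1608 (u = (-1*3216)/2 = (½)*(-3216) = -1608)
S(G, M) = 0 (S(G, M) = 0 + 0*(-1) = 0 + 0 = 0)
P(I, m) = -4 (P(I, m) = 1*(-4) + 0 = -4 + 0 = -4)
X(V, W) = 1 (X(V, W) = 5 - 4 = 1)
(u + X(145, 301)) + 140331 = (-1608 + 1) + 140331 = -1607 + 140331 = 138724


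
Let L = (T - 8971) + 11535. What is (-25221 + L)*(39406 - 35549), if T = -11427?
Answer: -131461988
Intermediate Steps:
L = -8863 (L = (-11427 - 8971) + 11535 = -20398 + 11535 = -8863)
(-25221 + L)*(39406 - 35549) = (-25221 - 8863)*(39406 - 35549) = -34084*3857 = -131461988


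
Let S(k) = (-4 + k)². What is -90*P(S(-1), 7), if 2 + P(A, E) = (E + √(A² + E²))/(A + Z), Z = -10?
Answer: 138 - 6*√674 ≈ -17.769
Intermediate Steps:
P(A, E) = -2 + (E + √(A² + E²))/(-10 + A) (P(A, E) = -2 + (E + √(A² + E²))/(A - 10) = -2 + (E + √(A² + E²))/(-10 + A))
-90*P(S(-1), 7) = -90*(20 + 7 + √(((-4 - 1)²)² + 7²) - 2*(-4 - 1)²)/(-10 + (-4 - 1)²) = -90*(20 + 7 + √(((-5)²)² + 49) - 2*(-5)²)/(-10 + (-5)²) = -90*(20 + 7 + √(25² + 49) - 2*25)/(-10 + 25) = -90*(20 + 7 + √(625 + 49) - 50)/15 = -6*(20 + 7 + √674 - 50) = -6*(-23 + √674) = -90*(-23/15 + √674/15) = 138 - 6*√674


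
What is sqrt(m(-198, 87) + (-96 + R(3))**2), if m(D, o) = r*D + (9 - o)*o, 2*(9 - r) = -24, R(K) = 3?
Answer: 3*I*sqrt(255) ≈ 47.906*I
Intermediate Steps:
r = 21 (r = 9 - 1/2*(-24) = 9 + 12 = 21)
m(D, o) = 21*D + o*(9 - o) (m(D, o) = 21*D + (9 - o)*o = 21*D + o*(9 - o))
sqrt(m(-198, 87) + (-96 + R(3))**2) = sqrt((-1*87**2 + 9*87 + 21*(-198)) + (-96 + 3)**2) = sqrt((-1*7569 + 783 - 4158) + (-93)**2) = sqrt((-7569 + 783 - 4158) + 8649) = sqrt(-10944 + 8649) = sqrt(-2295) = 3*I*sqrt(255)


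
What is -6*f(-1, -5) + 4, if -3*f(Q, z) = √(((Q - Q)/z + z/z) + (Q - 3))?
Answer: 4 + 2*I*√3 ≈ 4.0 + 3.4641*I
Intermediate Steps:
f(Q, z) = -√(-2 + Q)/3 (f(Q, z) = -√(((Q - Q)/z + z/z) + (Q - 3))/3 = -√((0/z + 1) + (-3 + Q))/3 = -√((0 + 1) + (-3 + Q))/3 = -√(1 + (-3 + Q))/3 = -√(-2 + Q)/3)
-6*f(-1, -5) + 4 = -(-2)*√(-2 - 1) + 4 = -(-2)*√(-3) + 4 = -(-2)*I*√3 + 4 = 2*I*√3 + 4 = 4 + 2*I*√3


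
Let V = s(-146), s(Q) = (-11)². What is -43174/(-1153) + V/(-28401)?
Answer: 1226045261/32746353 ≈ 37.441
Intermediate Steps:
s(Q) = 121
V = 121
-43174/(-1153) + V/(-28401) = -43174/(-1153) + 121/(-28401) = -43174*(-1/1153) + 121*(-1/28401) = 43174/1153 - 121/28401 = 1226045261/32746353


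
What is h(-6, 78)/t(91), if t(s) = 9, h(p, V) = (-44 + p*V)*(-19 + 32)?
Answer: -6656/9 ≈ -739.56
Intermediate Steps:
h(p, V) = -572 + 13*V*p (h(p, V) = (-44 + V*p)*13 = -572 + 13*V*p)
h(-6, 78)/t(91) = (-572 + 13*78*(-6))/9 = (-572 - 6084)*(⅑) = -6656*⅑ = -6656/9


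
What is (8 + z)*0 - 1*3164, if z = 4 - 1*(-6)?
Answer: -3164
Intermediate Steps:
z = 10 (z = 4 + 6 = 10)
(8 + z)*0 - 1*3164 = (8 + 10)*0 - 1*3164 = 18*0 - 3164 = 0 - 3164 = -3164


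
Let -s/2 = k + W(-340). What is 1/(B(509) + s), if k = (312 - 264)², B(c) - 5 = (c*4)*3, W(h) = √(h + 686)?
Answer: 1505/2263641 + 2*√346/2263641 ≈ 0.00068129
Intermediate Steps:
W(h) = √(686 + h)
B(c) = 5 + 12*c (B(c) = 5 + (c*4)*3 = 5 + (4*c)*3 = 5 + 12*c)
k = 2304 (k = 48² = 2304)
s = -4608 - 2*√346 (s = -2*(2304 + √(686 - 340)) = -2*(2304 + √346) = -4608 - 2*√346 ≈ -4645.2)
1/(B(509) + s) = 1/((5 + 12*509) + (-4608 - 2*√346)) = 1/((5 + 6108) + (-4608 - 2*√346)) = 1/(6113 + (-4608 - 2*√346)) = 1/(1505 - 2*√346)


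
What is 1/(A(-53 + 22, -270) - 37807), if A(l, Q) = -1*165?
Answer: -1/37972 ≈ -2.6335e-5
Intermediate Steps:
A(l, Q) = -165
1/(A(-53 + 22, -270) - 37807) = 1/(-165 - 37807) = 1/(-37972) = -1/37972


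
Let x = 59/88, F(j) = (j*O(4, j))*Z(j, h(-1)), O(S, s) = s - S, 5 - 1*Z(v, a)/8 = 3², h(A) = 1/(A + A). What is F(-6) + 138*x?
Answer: -80409/44 ≈ -1827.5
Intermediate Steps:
h(A) = 1/(2*A)
Z(v, a) = -32 (Z(v, a) = 40 - 8*3² = 40 - 8*9 = 40 - 72 = -32)
F(j) = -32*j*(-4 + j) (F(j) = (j*(j - 1*4))*(-32) = (j*(j - 4))*(-32) = (j*(-4 + j))*(-32) = -32*j*(-4 + j))
x = 59/88 (x = 59*(1/88) = 59/88 ≈ 0.67045)
F(-6) + 138*x = 32*(-6)*(4 - 1*(-6)) + 138*(59/88) = 32*(-6)*(4 + 6) + 4071/44 = 32*(-6)*10 + 4071/44 = -1920 + 4071/44 = -80409/44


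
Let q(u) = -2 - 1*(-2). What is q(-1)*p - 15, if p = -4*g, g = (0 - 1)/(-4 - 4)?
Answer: -15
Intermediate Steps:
q(u) = 0 (q(u) = -2 + 2 = 0)
g = 1/8 (g = -1/(-8) = -1*(-1/8) = 1/8 ≈ 0.12500)
p = -1/2 (p = -4*1/8 = -1/2 ≈ -0.50000)
q(-1)*p - 15 = 0*(-1/2) - 15 = 0 - 15 = -15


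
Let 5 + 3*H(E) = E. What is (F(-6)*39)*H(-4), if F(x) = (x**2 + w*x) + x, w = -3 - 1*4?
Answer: -8424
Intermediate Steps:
w = -7 (w = -3 - 4 = -7)
F(x) = x**2 - 6*x (F(x) = (x**2 - 7*x) + x = x**2 - 6*x)
H(E) = -5/3 + E/3
(F(-6)*39)*H(-4) = (-6*(-6 - 6)*39)*(-5/3 + (1/3)*(-4)) = (-6*(-12)*39)*(-5/3 - 4/3) = (72*39)*(-3) = 2808*(-3) = -8424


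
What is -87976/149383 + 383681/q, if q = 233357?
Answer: 36785603391/34859568731 ≈ 1.0553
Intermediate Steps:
-87976/149383 + 383681/q = -87976/149383 + 383681/233357 = 36785603391/34859568731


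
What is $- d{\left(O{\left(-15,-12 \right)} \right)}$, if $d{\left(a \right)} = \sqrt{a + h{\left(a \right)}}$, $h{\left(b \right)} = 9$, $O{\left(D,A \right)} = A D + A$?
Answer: $- \sqrt{177} \approx -13.304$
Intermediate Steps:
$O{\left(D,A \right)} = A + A D$
$d{\left(a \right)} = \sqrt{9 + a}$ ($d{\left(a \right)} = \sqrt{a + 9} = \sqrt{9 + a}$)
$- d{\left(O{\left(-15,-12 \right)} \right)} = - \sqrt{9 - 12 \left(1 - 15\right)} = - \sqrt{9 - -168} = - \sqrt{9 + 168} = - \sqrt{177}$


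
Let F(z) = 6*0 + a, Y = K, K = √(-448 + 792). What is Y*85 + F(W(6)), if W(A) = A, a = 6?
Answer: 6 + 170*√86 ≈ 1582.5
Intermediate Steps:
K = 2*√86 (K = √344 = 2*√86 ≈ 18.547)
Y = 2*√86 ≈ 18.547
F(z) = 6 (F(z) = 6*0 + 6 = 0 + 6 = 6)
Y*85 + F(W(6)) = (2*√86)*85 + 6 = 170*√86 + 6 = 6 + 170*√86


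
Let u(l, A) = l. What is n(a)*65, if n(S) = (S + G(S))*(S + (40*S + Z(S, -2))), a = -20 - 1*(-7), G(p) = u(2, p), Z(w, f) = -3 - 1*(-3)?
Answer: 381095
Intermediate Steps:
Z(w, f) = 0 (Z(w, f) = -3 + 3 = 0)
G(p) = 2
a = -13 (a = -20 + 7 = -13)
n(S) = 41*S*(2 + S) (n(S) = (S + 2)*(S + (40*S + 0)) = (2 + S)*(S + 40*S) = (2 + S)*(41*S) = 41*S*(2 + S))
n(a)*65 = (41*(-13)*(2 - 13))*65 = (41*(-13)*(-11))*65 = 5863*65 = 381095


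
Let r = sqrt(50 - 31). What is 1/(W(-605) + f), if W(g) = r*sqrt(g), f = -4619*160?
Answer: -147808/109236026619 - 11*I*sqrt(95)/546180133095 ≈ -1.3531e-6 - 1.963e-10*I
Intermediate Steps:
r = sqrt(19) ≈ 4.3589
f = -739040
W(g) = sqrt(19)*sqrt(g)
1/(W(-605) + f) = 1/(sqrt(19)*sqrt(-605) - 739040) = 1/(sqrt(19)*(11*I*sqrt(5)) - 739040) = 1/(11*I*sqrt(95) - 739040) = 1/(-739040 + 11*I*sqrt(95))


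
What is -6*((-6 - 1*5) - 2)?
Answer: 78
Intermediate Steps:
-6*((-6 - 1*5) - 2) = -6*((-6 - 5) - 2) = -6*(-11 - 2) = -6*(-13) = 78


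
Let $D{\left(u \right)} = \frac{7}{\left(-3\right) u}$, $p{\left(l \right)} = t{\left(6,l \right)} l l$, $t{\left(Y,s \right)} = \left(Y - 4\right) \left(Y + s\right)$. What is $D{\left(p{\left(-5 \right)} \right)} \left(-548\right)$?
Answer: $\frac{1918}{75} \approx 25.573$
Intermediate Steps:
$t{\left(Y,s \right)} = \left(-4 + Y\right) \left(Y + s\right)$
$p{\left(l \right)} = l^{2} \left(12 + 2 l\right)$ ($p{\left(l \right)} = \left(6^{2} - 24 - 4 l + 6 l\right) l l = \left(36 - 24 - 4 l + 6 l\right) l l = \left(12 + 2 l\right) l l = l \left(12 + 2 l\right) l = l^{2} \left(12 + 2 l\right)$)
$D{\left(u \right)} = - \frac{7}{3 u}$ ($D{\left(u \right)} = 7 \left(- \frac{1}{3 u}\right) = - \frac{7}{3 u}$)
$D{\left(p{\left(-5 \right)} \right)} \left(-548\right) = - \frac{7}{3 \cdot 2 \left(-5\right)^{2} \left(6 - 5\right)} \left(-548\right) = - \frac{7}{3 \cdot 2 \cdot 25 \cdot 1} \left(-548\right) = - \frac{7}{3 \cdot 50} \left(-548\right) = \left(- \frac{7}{3}\right) \frac{1}{50} \left(-548\right) = \left(- \frac{7}{150}\right) \left(-548\right) = \frac{1918}{75}$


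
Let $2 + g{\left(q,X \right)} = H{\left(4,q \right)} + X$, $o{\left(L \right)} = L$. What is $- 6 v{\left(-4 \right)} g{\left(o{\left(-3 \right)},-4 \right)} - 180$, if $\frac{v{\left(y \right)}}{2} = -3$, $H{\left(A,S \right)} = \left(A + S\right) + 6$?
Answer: $-144$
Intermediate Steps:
$H{\left(A,S \right)} = 6 + A + S$
$v{\left(y \right)} = -6$ ($v{\left(y \right)} = 2 \left(-3\right) = -6$)
$g{\left(q,X \right)} = 8 + X + q$ ($g{\left(q,X \right)} = -2 + \left(\left(6 + 4 + q\right) + X\right) = -2 + \left(\left(10 + q\right) + X\right) = -2 + \left(10 + X + q\right) = 8 + X + q$)
$- 6 v{\left(-4 \right)} g{\left(o{\left(-3 \right)},-4 \right)} - 180 = \left(-6\right) \left(-6\right) \left(8 - 4 - 3\right) - 180 = 36 \cdot 1 - 180 = 36 - 180 = -144$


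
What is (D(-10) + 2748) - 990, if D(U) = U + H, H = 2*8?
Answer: 1764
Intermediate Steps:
H = 16
D(U) = 16 + U (D(U) = U + 16 = 16 + U)
(D(-10) + 2748) - 990 = ((16 - 10) + 2748) - 990 = (6 + 2748) - 990 = 2754 - 990 = 1764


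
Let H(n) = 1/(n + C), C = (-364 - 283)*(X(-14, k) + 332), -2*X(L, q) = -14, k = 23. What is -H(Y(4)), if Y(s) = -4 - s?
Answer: 1/219341 ≈ 4.5591e-6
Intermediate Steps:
X(L, q) = 7 (X(L, q) = -1/2*(-14) = 7)
C = -219333 (C = (-364 - 283)*(7 + 332) = -647*339 = -219333)
H(n) = 1/(-219333 + n) (H(n) = 1/(n - 219333) = 1/(-219333 + n))
-H(Y(4)) = -1/(-219333 + (-4 - 1*4)) = -1/(-219333 + (-4 - 4)) = -1/(-219333 - 8) = -1/(-219341) = -1*(-1/219341) = 1/219341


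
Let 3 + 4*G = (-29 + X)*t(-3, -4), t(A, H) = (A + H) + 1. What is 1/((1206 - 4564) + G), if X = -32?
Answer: -4/13069 ≈ -0.00030607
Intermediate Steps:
t(A, H) = 1 + A + H
G = 363/4 (G = -3/4 + ((-29 - 32)*(1 - 3 - 4))/4 = -3/4 + (-61*(-6))/4 = -3/4 + (1/4)*366 = -3/4 + 183/2 = 363/4 ≈ 90.750)
1/((1206 - 4564) + G) = 1/((1206 - 4564) + 363/4) = 1/(-3358 + 363/4) = 1/(-13069/4) = -4/13069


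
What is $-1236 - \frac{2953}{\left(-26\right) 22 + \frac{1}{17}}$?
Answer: $- \frac{11967427}{9723} \approx -1230.8$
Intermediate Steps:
$-1236 - \frac{2953}{\left(-26\right) 22 + \frac{1}{17}} = -1236 - \frac{2953}{-572 + \frac{1}{17}} = -1236 - \frac{2953}{- \frac{9723}{17}} = -1236 - 2953 \left(- \frac{17}{9723}\right) = -1236 - - \frac{50201}{9723} = -1236 + \frac{50201}{9723} = - \frac{11967427}{9723}$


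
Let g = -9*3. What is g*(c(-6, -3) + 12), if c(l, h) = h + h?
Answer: -162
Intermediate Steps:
c(l, h) = 2*h
g = -27
g*(c(-6, -3) + 12) = -27*(2*(-3) + 12) = -27*(-6 + 12) = -27*6 = -162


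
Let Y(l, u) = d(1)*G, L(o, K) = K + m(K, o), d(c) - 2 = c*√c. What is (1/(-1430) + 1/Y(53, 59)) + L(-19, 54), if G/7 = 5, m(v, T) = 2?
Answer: 336389/6006 ≈ 56.009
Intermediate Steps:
d(c) = 2 + c^(3/2) (d(c) = 2 + c*√c = 2 + c^(3/2))
G = 35 (G = 7*5 = 35)
L(o, K) = 2 + K (L(o, K) = K + 2 = 2 + K)
Y(l, u) = 105 (Y(l, u) = (2 + 1^(3/2))*35 = (2 + 1)*35 = 3*35 = 105)
(1/(-1430) + 1/Y(53, 59)) + L(-19, 54) = (1/(-1430) + 1/105) + (2 + 54) = (-1/1430 + 1/105) + 56 = 53/6006 + 56 = 336389/6006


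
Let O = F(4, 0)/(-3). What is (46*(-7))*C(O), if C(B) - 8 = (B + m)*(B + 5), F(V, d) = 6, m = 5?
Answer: -5474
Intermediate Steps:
O = -2 (O = 6/(-3) = 6*(-⅓) = -2)
C(B) = 8 + (5 + B)² (C(B) = 8 + (B + 5)*(B + 5) = 8 + (5 + B)*(5 + B) = 8 + (5 + B)²)
(46*(-7))*C(O) = (46*(-7))*(33 + (-2)² + 10*(-2)) = -322*(33 + 4 - 20) = -322*17 = -5474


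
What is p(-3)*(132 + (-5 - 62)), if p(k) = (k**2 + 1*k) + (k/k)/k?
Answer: 1105/3 ≈ 368.33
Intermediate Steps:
p(k) = k + 1/k + k**2 (p(k) = (k**2 + k) + 1/k = (k + k**2) + 1/k = k + 1/k + k**2)
p(-3)*(132 + (-5 - 62)) = (-3 + 1/(-3) + (-3)**2)*(132 + (-5 - 62)) = (-3 - 1/3 + 9)*(132 - 67) = (17/3)*65 = 1105/3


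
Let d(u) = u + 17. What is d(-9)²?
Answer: 64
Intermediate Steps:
d(u) = 17 + u
d(-9)² = (17 - 9)² = 8² = 64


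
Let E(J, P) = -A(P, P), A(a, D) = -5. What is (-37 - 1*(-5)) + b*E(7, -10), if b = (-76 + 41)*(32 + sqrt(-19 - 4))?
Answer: -5632 - 175*I*sqrt(23) ≈ -5632.0 - 839.27*I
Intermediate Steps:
E(J, P) = 5 (E(J, P) = -1*(-5) = 5)
b = -1120 - 35*I*sqrt(23) (b = -35*(32 + sqrt(-23)) = -35*(32 + I*sqrt(23)) = -1120 - 35*I*sqrt(23) ≈ -1120.0 - 167.85*I)
(-37 - 1*(-5)) + b*E(7, -10) = (-37 - 1*(-5)) + (-1120 - 35*I*sqrt(23))*5 = (-37 + 5) + (-5600 - 175*I*sqrt(23)) = -32 + (-5600 - 175*I*sqrt(23)) = -5632 - 175*I*sqrt(23)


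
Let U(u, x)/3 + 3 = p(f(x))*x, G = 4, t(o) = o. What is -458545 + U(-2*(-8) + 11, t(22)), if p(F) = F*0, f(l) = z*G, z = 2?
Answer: -458554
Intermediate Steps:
f(l) = 8 (f(l) = 2*4 = 8)
p(F) = 0
U(u, x) = -9 (U(u, x) = -9 + 3*(0*x) = -9 + 3*0 = -9 + 0 = -9)
-458545 + U(-2*(-8) + 11, t(22)) = -458545 - 9 = -458554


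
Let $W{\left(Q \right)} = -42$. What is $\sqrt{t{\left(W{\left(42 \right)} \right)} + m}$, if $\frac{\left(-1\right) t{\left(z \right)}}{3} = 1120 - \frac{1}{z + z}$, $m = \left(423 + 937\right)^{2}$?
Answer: $\frac{\sqrt{361863033}}{14} \approx 1358.8$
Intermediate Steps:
$m = 1849600$ ($m = 1360^{2} = 1849600$)
$t{\left(z \right)} = -3360 + \frac{3}{2 z}$ ($t{\left(z \right)} = - 3 \left(1120 - \frac{1}{z + z}\right) = - 3 \left(1120 - \frac{1}{2 z}\right) = -3360 + \frac{3}{2 z}$)
$\sqrt{t{\left(W{\left(42 \right)} \right)} + m} = \sqrt{\left(-3360 + \frac{3}{2 \left(-42\right)}\right) + 1849600} = \sqrt{\left(-3360 + \frac{3}{2} \left(- \frac{1}{42}\right)\right) + 1849600} = \sqrt{\left(-3360 - \frac{1}{28}\right) + 1849600} = \sqrt{- \frac{94081}{28} + 1849600} = \sqrt{\frac{51694719}{28}} = \frac{\sqrt{361863033}}{14}$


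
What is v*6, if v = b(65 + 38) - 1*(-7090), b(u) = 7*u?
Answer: 46866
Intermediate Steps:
v = 7811 (v = 7*(65 + 38) - 1*(-7090) = 7*103 + 7090 = 721 + 7090 = 7811)
v*6 = 7811*6 = 46866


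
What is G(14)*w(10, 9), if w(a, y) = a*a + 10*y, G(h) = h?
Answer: 2660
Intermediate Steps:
w(a, y) = a² + 10*y
G(14)*w(10, 9) = 14*(10² + 10*9) = 14*(100 + 90) = 14*190 = 2660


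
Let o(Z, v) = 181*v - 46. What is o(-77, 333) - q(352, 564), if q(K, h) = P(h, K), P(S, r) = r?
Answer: 59875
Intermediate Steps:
q(K, h) = K
o(Z, v) = -46 + 181*v
o(-77, 333) - q(352, 564) = (-46 + 181*333) - 1*352 = (-46 + 60273) - 352 = 60227 - 352 = 59875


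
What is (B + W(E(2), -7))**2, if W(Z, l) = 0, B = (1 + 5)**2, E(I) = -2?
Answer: 1296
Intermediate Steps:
B = 36 (B = 6**2 = 36)
(B + W(E(2), -7))**2 = (36 + 0)**2 = 36**2 = 1296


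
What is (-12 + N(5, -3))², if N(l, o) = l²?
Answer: 169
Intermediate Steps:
(-12 + N(5, -3))² = (-12 + 5²)² = (-12 + 25)² = 13² = 169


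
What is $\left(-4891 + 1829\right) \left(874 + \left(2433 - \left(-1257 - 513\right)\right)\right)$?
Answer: $-15545774$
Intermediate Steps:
$\left(-4891 + 1829\right) \left(874 + \left(2433 - \left(-1257 - 513\right)\right)\right) = - 3062 \left(874 + \left(2433 - -1770\right)\right) = - 3062 \left(874 + \left(2433 + 1770\right)\right) = - 3062 \left(874 + 4203\right) = \left(-3062\right) 5077 = -15545774$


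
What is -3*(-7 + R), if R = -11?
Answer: 54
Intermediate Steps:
-3*(-7 + R) = -3*(-7 - 11) = -3*(-18) = 54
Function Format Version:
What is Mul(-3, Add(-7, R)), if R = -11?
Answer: 54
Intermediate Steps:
Mul(-3, Add(-7, R)) = Mul(-3, Add(-7, -11)) = Mul(-3, -18) = 54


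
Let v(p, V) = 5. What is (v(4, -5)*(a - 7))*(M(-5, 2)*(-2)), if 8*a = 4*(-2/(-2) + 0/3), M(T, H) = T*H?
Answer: -650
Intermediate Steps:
M(T, H) = H*T
a = 1/2 (a = (4*(-2/(-2) + 0/3))/8 = (4*(-2*(-1/2) + 0*(1/3)))/8 = (4*(1 + 0))/8 = (4*1)/8 = (1/8)*4 = 1/2 ≈ 0.50000)
(v(4, -5)*(a - 7))*(M(-5, 2)*(-2)) = (5*(1/2 - 7))*((2*(-5))*(-2)) = (5*(-13/2))*(-10*(-2)) = -65/2*20 = -650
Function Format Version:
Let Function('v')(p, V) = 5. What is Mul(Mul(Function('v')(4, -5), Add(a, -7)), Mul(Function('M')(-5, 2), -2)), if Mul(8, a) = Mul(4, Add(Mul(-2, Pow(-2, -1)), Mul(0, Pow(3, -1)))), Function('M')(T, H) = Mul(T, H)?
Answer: -650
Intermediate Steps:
Function('M')(T, H) = Mul(H, T)
a = Rational(1, 2) (a = Mul(Rational(1, 8), Mul(4, Add(Mul(-2, Pow(-2, -1)), Mul(0, Pow(3, -1))))) = Mul(Rational(1, 8), Mul(4, Add(Mul(-2, Rational(-1, 2)), Mul(0, Rational(1, 3))))) = Mul(Rational(1, 8), Mul(4, Add(1, 0))) = Mul(Rational(1, 8), Mul(4, 1)) = Mul(Rational(1, 8), 4) = Rational(1, 2) ≈ 0.50000)
Mul(Mul(Function('v')(4, -5), Add(a, -7)), Mul(Function('M')(-5, 2), -2)) = Mul(Mul(5, Add(Rational(1, 2), -7)), Mul(Mul(2, -5), -2)) = Mul(Mul(5, Rational(-13, 2)), Mul(-10, -2)) = Mul(Rational(-65, 2), 20) = -650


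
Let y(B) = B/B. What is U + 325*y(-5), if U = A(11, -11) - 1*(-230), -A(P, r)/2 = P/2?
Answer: 544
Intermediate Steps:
A(P, r) = -P (A(P, r) = -2*P/2 = -P)
U = 219 (U = -1*11 - 1*(-230) = -11 + 230 = 219)
y(B) = 1
U + 325*y(-5) = 219 + 325*1 = 219 + 325 = 544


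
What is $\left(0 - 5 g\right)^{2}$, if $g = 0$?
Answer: $0$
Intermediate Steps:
$\left(0 - 5 g\right)^{2} = \left(0 - 0\right)^{2} = \left(0 + 0\right)^{2} = 0^{2} = 0$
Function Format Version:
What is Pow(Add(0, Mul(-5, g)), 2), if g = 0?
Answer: 0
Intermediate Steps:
Pow(Add(0, Mul(-5, g)), 2) = Pow(Add(0, Mul(-5, 0)), 2) = Pow(Add(0, 0), 2) = Pow(0, 2) = 0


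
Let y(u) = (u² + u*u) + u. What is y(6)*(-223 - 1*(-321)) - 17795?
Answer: -10151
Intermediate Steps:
y(u) = u + 2*u² (y(u) = (u² + u²) + u = 2*u² + u = u + 2*u²)
y(6)*(-223 - 1*(-321)) - 17795 = (6*(1 + 2*6))*(-223 - 1*(-321)) - 17795 = (6*(1 + 12))*(-223 + 321) - 17795 = (6*13)*98 - 17795 = 78*98 - 17795 = 7644 - 17795 = -10151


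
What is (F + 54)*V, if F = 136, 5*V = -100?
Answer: -3800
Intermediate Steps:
V = -20 (V = (⅕)*(-100) = -20)
(F + 54)*V = (136 + 54)*(-20) = 190*(-20) = -3800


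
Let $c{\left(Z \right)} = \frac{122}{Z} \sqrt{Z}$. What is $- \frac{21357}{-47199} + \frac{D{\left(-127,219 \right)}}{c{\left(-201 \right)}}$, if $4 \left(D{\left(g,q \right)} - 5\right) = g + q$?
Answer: $\frac{7119}{15733} + \frac{14 i \sqrt{201}}{61} \approx 0.45249 + 3.2538 i$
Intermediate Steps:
$D{\left(g,q \right)} = 5 + \frac{g}{4} + \frac{q}{4}$ ($D{\left(g,q \right)} = 5 + \frac{g + q}{4} = 5 + \left(\frac{g}{4} + \frac{q}{4}\right) = 5 + \frac{g}{4} + \frac{q}{4}$)
$c{\left(Z \right)} = \frac{122}{\sqrt{Z}}$
$- \frac{21357}{-47199} + \frac{D{\left(-127,219 \right)}}{c{\left(-201 \right)}} = - \frac{21357}{-47199} + \frac{5 + \frac{1}{4} \left(-127\right) + \frac{1}{4} \cdot 219}{122 \frac{1}{\sqrt{-201}}} = \left(-21357\right) \left(- \frac{1}{47199}\right) + \frac{5 - \frac{127}{4} + \frac{219}{4}}{122 \left(- \frac{i \sqrt{201}}{201}\right)} = \frac{7119}{15733} + \frac{28}{\left(- \frac{122}{201}\right) i \sqrt{201}} = \frac{7119}{15733} + 28 \frac{i \sqrt{201}}{122} = \frac{7119}{15733} + \frac{14 i \sqrt{201}}{61}$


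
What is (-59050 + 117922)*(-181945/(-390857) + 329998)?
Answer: 7593440680719432/390857 ≈ 1.9428e+10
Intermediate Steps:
(-59050 + 117922)*(-181945/(-390857) + 329998) = 58872*(-181945*(-1/390857) + 329998) = 58872*(181945/390857 + 329998) = 58872*(128982210231/390857) = 7593440680719432/390857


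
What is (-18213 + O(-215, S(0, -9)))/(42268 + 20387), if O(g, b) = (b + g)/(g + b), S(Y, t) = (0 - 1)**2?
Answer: -18212/62655 ≈ -0.29067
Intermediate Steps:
S(Y, t) = 1 (S(Y, t) = (-1)**2 = 1)
O(g, b) = 1 (O(g, b) = (b + g)/(b + g) = 1)
(-18213 + O(-215, S(0, -9)))/(42268 + 20387) = (-18213 + 1)/(42268 + 20387) = -18212/62655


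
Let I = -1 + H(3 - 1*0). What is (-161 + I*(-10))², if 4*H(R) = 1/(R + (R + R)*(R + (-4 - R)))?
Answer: 40157569/1764 ≈ 22765.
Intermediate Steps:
H(R) = -1/(28*R) (H(R) = 1/(4*(R + (R + R)*(R + (-4 - R)))) = 1/(4*(R + (2*R)*(-4))) = 1/(4*(R - 8*R)) = 1/(4*((-7*R))) = (-1/(7*R))/4 = -1/(28*R))
I = -85/84 (I = -1 - 1/(28*(3 - 1*0)) = -1 - 1/(28*(3 + 0)) = -1 - 1/28/3 = -1 - 1/28*⅓ = -1 - 1/84 = -85/84 ≈ -1.0119)
(-161 + I*(-10))² = (-161 - 85/84*(-10))² = (-161 + 425/42)² = (-6337/42)² = 40157569/1764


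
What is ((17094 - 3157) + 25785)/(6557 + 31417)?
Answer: 19861/18987 ≈ 1.0460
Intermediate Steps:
((17094 - 3157) + 25785)/(6557 + 31417) = (13937 + 25785)/37974 = 39722*(1/37974) = 19861/18987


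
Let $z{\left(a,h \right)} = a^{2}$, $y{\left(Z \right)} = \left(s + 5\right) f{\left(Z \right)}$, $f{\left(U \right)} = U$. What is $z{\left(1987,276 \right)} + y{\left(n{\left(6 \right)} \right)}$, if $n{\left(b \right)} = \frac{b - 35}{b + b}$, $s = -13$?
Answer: $\frac{11844565}{3} \approx 3.9482 \cdot 10^{6}$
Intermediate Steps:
$n{\left(b \right)} = \frac{-35 + b}{2 b}$
$y{\left(Z \right)} = - 8 Z$ ($y{\left(Z \right)} = \left(-13 + 5\right) Z = - 8 Z$)
$z{\left(1987,276 \right)} + y{\left(n{\left(6 \right)} \right)} = 1987^{2} - 8 \frac{-35 + 6}{2 \cdot 6} = 3948169 - 8 \cdot \frac{1}{2} \cdot \frac{1}{6} \left(-29\right) = 3948169 - - \frac{58}{3} = 3948169 + \frac{58}{3} = \frac{11844565}{3}$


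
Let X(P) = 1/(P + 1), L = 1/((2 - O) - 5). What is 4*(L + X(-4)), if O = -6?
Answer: 0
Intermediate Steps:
L = ⅓ (L = 1/((2 - 1*(-6)) - 5) = 1/((2 + 6) - 5) = 1/(8 - 5) = 1/3 = ⅓ ≈ 0.33333)
X(P) = 1/(1 + P)
4*(L + X(-4)) = 4*(⅓ + 1/(1 - 4)) = 4*(⅓ + 1/(-3)) = 4*(⅓ - ⅓) = 4*0 = 0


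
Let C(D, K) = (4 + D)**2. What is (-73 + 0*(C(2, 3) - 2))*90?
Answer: -6570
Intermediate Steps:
(-73 + 0*(C(2, 3) - 2))*90 = (-73 + 0*((4 + 2)**2 - 2))*90 = (-73 + 0*(6**2 - 2))*90 = (-73 + 0*(36 - 2))*90 = (-73 + 0*34)*90 = (-73 + 0)*90 = -73*90 = -6570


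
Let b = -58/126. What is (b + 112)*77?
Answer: 77297/9 ≈ 8588.6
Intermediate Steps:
b = -29/63 (b = -58*1/126 = -29/63 ≈ -0.46032)
(b + 112)*77 = (-29/63 + 112)*77 = (7027/63)*77 = 77297/9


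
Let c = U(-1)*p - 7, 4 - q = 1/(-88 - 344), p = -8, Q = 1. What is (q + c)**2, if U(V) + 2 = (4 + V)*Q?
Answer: 22572001/186624 ≈ 120.95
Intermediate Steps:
U(V) = 2 + V (U(V) = -2 + (4 + V)*1 = -2 + (4 + V) = 2 + V)
q = 1729/432 (q = 4 - 1/(-88 - 344) = 4 - 1/(-432) = 4 - 1*(-1/432) = 4 + 1/432 = 1729/432 ≈ 4.0023)
c = -15 (c = (2 - 1)*(-8) - 7 = 1*(-8) - 7 = -8 - 7 = -15)
(q + c)**2 = (1729/432 - 15)**2 = (-4751/432)**2 = 22572001/186624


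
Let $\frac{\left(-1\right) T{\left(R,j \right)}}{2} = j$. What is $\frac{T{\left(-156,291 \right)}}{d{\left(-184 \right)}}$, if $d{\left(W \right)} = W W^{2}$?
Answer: $\frac{291}{3114752} \approx 9.3426 \cdot 10^{-5}$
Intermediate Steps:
$T{\left(R,j \right)} = - 2 j$
$d{\left(W \right)} = W^{3}$
$\frac{T{\left(-156,291 \right)}}{d{\left(-184 \right)}} = \frac{\left(-2\right) 291}{\left(-184\right)^{3}} = - \frac{582}{-6229504} = \left(-582\right) \left(- \frac{1}{6229504}\right) = \frac{291}{3114752}$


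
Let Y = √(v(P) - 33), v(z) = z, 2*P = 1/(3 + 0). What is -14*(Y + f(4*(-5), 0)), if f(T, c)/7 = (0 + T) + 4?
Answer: 1568 - 7*I*√1182/3 ≈ 1568.0 - 80.221*I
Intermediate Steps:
P = ⅙ (P = 1/(2*(3 + 0)) = (½)/3 = (½)*(⅓) = ⅙ ≈ 0.16667)
f(T, c) = 28 + 7*T (f(T, c) = 7*((0 + T) + 4) = 7*(T + 4) = 7*(4 + T) = 28 + 7*T)
Y = I*√1182/6 (Y = √(⅙ - 33) = √(-197/6) = I*√1182/6 ≈ 5.73*I)
-14*(Y + f(4*(-5), 0)) = -14*(I*√1182/6 + (28 + 7*(4*(-5)))) = -14*(I*√1182/6 + (28 + 7*(-20))) = -14*(I*√1182/6 + (28 - 140)) = -14*(I*√1182/6 - 112) = -14*(-112 + I*√1182/6) = 1568 - 7*I*√1182/3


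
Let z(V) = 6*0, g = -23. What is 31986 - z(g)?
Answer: 31986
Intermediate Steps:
z(V) = 0
31986 - z(g) = 31986 - 1*0 = 31986 + 0 = 31986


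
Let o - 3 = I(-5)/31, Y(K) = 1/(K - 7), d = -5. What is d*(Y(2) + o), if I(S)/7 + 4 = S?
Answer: -119/31 ≈ -3.8387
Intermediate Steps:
I(S) = -28 + 7*S
Y(K) = 1/(-7 + K)
o = 30/31 (o = 3 + (-28 + 7*(-5))/31 = 3 + (-28 - 35)*(1/31) = 3 - 63*1/31 = 3 - 63/31 = 30/31 ≈ 0.96774)
d*(Y(2) + o) = -5*(1/(-7 + 2) + 30/31) = -5*(1/(-5) + 30/31) = -5*(-1/5 + 30/31) = -5*119/155 = -119/31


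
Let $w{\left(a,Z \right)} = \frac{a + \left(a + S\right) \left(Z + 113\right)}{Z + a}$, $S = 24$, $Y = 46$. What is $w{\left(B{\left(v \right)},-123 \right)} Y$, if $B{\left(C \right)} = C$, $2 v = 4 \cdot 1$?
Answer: $\frac{11868}{121} \approx 98.083$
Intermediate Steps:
$v = 2$ ($v = \frac{4 \cdot 1}{2} = \frac{1}{2} \cdot 4 = 2$)
$w{\left(a,Z \right)} = \frac{a + \left(24 + a\right) \left(113 + Z\right)}{Z + a}$ ($w{\left(a,Z \right)} = \frac{a + \left(a + 24\right) \left(Z + 113\right)}{Z + a} = \frac{a + \left(24 + a\right) \left(113 + Z\right)}{Z + a}$)
$w{\left(B{\left(v \right)},-123 \right)} Y = \frac{2712 + 24 \left(-123\right) + 114 \cdot 2 - 246}{-123 + 2} \cdot 46 = \frac{2712 - 2952 + 228 - 246}{-121} \cdot 46 = \left(- \frac{1}{121}\right) \left(-258\right) 46 = \frac{258}{121} \cdot 46 = \frac{11868}{121}$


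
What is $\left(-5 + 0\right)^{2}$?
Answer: $25$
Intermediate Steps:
$\left(-5 + 0\right)^{2} = \left(-5\right)^{2} = 25$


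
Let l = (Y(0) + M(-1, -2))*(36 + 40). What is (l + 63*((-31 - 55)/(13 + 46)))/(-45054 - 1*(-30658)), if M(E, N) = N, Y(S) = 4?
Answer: -1775/424682 ≈ -0.0041796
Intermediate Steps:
l = 152 (l = (4 - 2)*(36 + 40) = 2*76 = 152)
(l + 63*((-31 - 55)/(13 + 46)))/(-45054 - 1*(-30658)) = (152 + 63*((-31 - 55)/(13 + 46)))/(-45054 - 1*(-30658)) = (152 + 63*(-86/59))/(-45054 + 30658) = (152 + 63*(-86*1/59))/(-14396) = (152 + 63*(-86/59))*(-1/14396) = (152 - 5418/59)*(-1/14396) = (3550/59)*(-1/14396) = -1775/424682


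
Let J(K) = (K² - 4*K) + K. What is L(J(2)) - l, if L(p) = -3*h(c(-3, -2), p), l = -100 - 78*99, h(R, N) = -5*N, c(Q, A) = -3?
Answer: 7792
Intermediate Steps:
J(K) = K² - 3*K
l = -7822 (l = -100 - 7722 = -7822)
L(p) = 15*p (L(p) = -(-15)*p = 15*p)
L(J(2)) - l = 15*(2*(-3 + 2)) - 1*(-7822) = 15*(2*(-1)) + 7822 = 15*(-2) + 7822 = -30 + 7822 = 7792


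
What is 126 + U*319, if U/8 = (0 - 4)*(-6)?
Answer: 61374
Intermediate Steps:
U = 192 (U = 8*((0 - 4)*(-6)) = 8*(-4*(-6)) = 8*24 = 192)
126 + U*319 = 126 + 192*319 = 126 + 61248 = 61374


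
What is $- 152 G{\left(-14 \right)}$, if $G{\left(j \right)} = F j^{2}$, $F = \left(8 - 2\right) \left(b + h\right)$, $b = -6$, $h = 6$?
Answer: $0$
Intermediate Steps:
$F = 0$ ($F = \left(8 - 2\right) \left(-6 + 6\right) = 6 \cdot 0 = 0$)
$G{\left(j \right)} = 0$ ($G{\left(j \right)} = 0 j^{2} = 0$)
$- 152 G{\left(-14 \right)} = \left(-152\right) 0 = 0$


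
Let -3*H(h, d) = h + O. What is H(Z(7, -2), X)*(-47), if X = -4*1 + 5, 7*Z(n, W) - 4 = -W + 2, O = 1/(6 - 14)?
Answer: 893/56 ≈ 15.946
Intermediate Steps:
O = -1/8 (O = 1/(-8) = -1/8 ≈ -0.12500)
Z(n, W) = 6/7 - W/7 (Z(n, W) = 4/7 + (-W + 2)/7 = 4/7 + (2 - W)/7 = 4/7 + (2/7 - W/7) = 6/7 - W/7)
X = 1 (X = -4 + 5 = 1)
H(h, d) = 1/24 - h/3 (H(h, d) = -(h - 1/8)/3 = -(-1/8 + h)/3 = 1/24 - h/3)
H(Z(7, -2), X)*(-47) = (1/24 - (6/7 - 1/7*(-2))/3)*(-47) = (1/24 - (6/7 + 2/7)/3)*(-47) = (1/24 - 1/3*8/7)*(-47) = (1/24 - 8/21)*(-47) = -19/56*(-47) = 893/56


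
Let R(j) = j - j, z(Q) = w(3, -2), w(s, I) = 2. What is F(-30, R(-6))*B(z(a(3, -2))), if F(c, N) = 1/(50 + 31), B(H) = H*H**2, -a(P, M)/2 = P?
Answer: 8/81 ≈ 0.098765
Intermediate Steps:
a(P, M) = -2*P
z(Q) = 2
B(H) = H**3
R(j) = 0
F(c, N) = 1/81
F(-30, R(-6))*B(z(a(3, -2))) = (1/81)*2**3 = (1/81)*8 = 8/81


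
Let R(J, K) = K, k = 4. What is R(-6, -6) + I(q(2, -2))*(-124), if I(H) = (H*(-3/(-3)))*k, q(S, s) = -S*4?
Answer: 3962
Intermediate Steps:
q(S, s) = -4*S
I(H) = 4*H (I(H) = (H*(-3/(-3)))*4 = (H*(-3*(-⅓)))*4 = (H*1)*4 = H*4 = 4*H)
R(-6, -6) + I(q(2, -2))*(-124) = -6 + (4*(-4*2))*(-124) = -6 + (4*(-8))*(-124) = -6 - 32*(-124) = -6 + 3968 = 3962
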